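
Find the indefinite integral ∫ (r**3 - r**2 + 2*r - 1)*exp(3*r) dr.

(9*r**3 - 18*r**2 + 30*r - 19)*exp(3*r)/27 + C

Use integration by parts with u = r**3 - r**2 + 2*r - 1, dv = exp(3*r) dr, so v = exp(3*r)/3.
Apply parts 3 times (tabular method): alternate signs, differentiate u down to 0, integrate dv up.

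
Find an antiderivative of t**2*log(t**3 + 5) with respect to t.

t**3*log(t**3 + 5)/3 - t**3/3 + 5*log(t**3 + 5)/3 + C

Let u = t**3 + 5, so du = (3*t**2) dt.
The integral becomes (1/3)·∫ log(u) du; integrate by parts with u′=log(u), dv′=du.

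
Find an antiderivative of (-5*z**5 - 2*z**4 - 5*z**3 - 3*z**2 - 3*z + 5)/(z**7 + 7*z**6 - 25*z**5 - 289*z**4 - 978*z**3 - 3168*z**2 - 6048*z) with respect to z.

Factor the denominator: z*(z - 7)*(z + 4)**2*(z + 6)*(z**2 + 9).
Partial-fraction decomposition: -(92857*z - 29703)/(978750*(z**2 + 9)) + 37283/(14040*(z + 6)) - 5850931/(2420000*(z + 4)) + 4897/(2200*(z + 4)**2) - 90715/(638638*(z - 7)) - 5/(6048*z).
Integrate each term; A/(z−a) gives A·log|z−a|; the (Bz+D)/(z²+p²) term gives a log and an atan.

-5*log(z)/6048 - 90715*log(z - 7)/638638 - 5850931*log(z + 4)/2420000 + 37283*log(z + 6)/14040 - 92857*log(z**2 + 9)/1957500 + 9901*atan(z/3)/978750 - 4897/(2200*z + 8800) + C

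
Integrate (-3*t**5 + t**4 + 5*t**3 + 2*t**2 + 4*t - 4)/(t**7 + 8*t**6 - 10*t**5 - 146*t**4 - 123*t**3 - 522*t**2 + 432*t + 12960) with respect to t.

-613*log(t - 4)/4500 + 487*log(t - 3)/9072 + 151*log(t + 4)/140 - 553*log(t + 5)/144 + 5897*log(t + 6)/2025 - 229*log(t**2 + 9)/6750 - 23*atan(t/3)/2250 + C

Factor the denominator: (t - 4)*(t - 3)*(t + 4)*(t + 5)*(t + 6)*(t**2 + 9).
Partial-fraction decomposition: -(458*t + 207)/(6750*(t**2 + 9)) + 5897/(2025*(t + 6)) - 553/(144*(t + 5)) + 151/(140*(t + 4)) + 487/(9072*(t - 3)) - 613/(4500*(t - 4)).
Integrate each term; A/(t−a) gives A·log|t−a|; the (Bt+D)/(t²+p²) term gives a log and an atan.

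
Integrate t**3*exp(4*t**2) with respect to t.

Let u = t², du = 2t dt; rewrite as (1/2)∫ u^1·exp(4u) du.
Now integrate by parts 1 time.

(4*t**2 - 1)*exp(4*t**2)/32 + C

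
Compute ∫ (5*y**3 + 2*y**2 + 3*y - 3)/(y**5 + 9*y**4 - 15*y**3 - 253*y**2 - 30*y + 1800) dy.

Factor the denominator: (y - 4)*(y - 3)*(y + 5)**2*(y + 6).
Partial-fraction decomposition: -343/(30*(y + 6)) + 58391/(5184*(y + 5)) - 593/(72*(y + 5)**2) - 53/(192*(y - 3)) + 361/(810*(y - 4)).
Integrate each term; A/(y−a) gives A·log|y−a|; A/(y−a)² gives −A/(y−a).

361*log(y - 4)/810 - 53*log(y - 3)/192 + 58391*log(y + 5)/5184 - 343*log(y + 6)/30 + 593/(72*y + 360) + C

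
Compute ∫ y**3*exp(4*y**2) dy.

Let u = y², du = 2y dy; rewrite as (1/2)∫ u^1·exp(4u) du.
Now integrate by parts 1 time.

(4*y**2 - 1)*exp(4*y**2)/32 + C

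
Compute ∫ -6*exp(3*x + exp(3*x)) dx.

Let u = exp(3*x), so du = (3*exp(3*x)) dx.
Rewriting, the integral becomes -2·∫ e^u du = -2·e^u.
Substituting back, u = exp(3*x).

-2*exp(exp(3*x)) + C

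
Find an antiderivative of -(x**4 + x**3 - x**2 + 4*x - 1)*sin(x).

x**4*cos(x) - 4*x**3*sin(x) + x**3*cos(x) - 3*x**2*sin(x) - 13*x**2*cos(x) + 26*x*sin(x) - 2*x*cos(x) + 2*sin(x) + 25*cos(x) + C

Use integration by parts with u = x**4 + x**3 - x**2 + 4*x - 1, dv = -sin(x) dx, so v = cos(x).
Apply parts 4 times (tabular method): alternate signs, differentiate u down to 0, integrate dv up.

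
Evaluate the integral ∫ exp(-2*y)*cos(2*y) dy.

exp(-2*y)*sin(2*y)/4 - exp(-2*y)*cos(2*y)/4 + C

Let I denote the integral. Integrate by parts with u = cos(2*y), dv = exp(-2*y) dy, so v = -exp(-2*y)/2: I = -exp(-2*y)*cos(2*y)/2 − ∫ exp(-2*y)*sin(2*y) dy.
Apply parts again with u = sin(2*y), dv = exp(-2*y) dy: ∫ exp(-2*y)*sin(2*y) dy = -exp(-2*y)*sin(2*y)/2 + I. Substituting back brings back I: I = exp(-2*y)*sin(2*y)/2 - exp(-2*y)*cos(2*y)/2 − I.
Solving for I: (1 + 1)·I equals the remaining terms, so I = (1/2)·(exp(-2*y)*sin(2*y)/2 - exp(-2*y)*cos(2*y)/2).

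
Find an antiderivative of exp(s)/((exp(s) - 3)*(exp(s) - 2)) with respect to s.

log(exp(s) - 3) - log(exp(s) - 2) + C

Let u = e^s, du = e^s ds.
The integral becomes ∫ du/((u-2)(u-3)); decompose into partial fractions.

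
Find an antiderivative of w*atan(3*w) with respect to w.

Use integration by parts with u = arctan(3*w), dv = w dw.
Then du = 3/(9*w**2 + 1) dw.

w**2*atan(3*w)/2 - w/6 + atan(3*w)/18 + C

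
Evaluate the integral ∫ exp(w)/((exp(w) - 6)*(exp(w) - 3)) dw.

log(exp(w) - 6)/3 - log(exp(w) - 3)/3 + C

Let u = e^w, du = e^w dw.
The integral becomes ∫ du/((u-6)(u-3)); decompose into partial fractions.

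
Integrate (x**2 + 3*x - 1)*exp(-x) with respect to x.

(-x**2 - 5*x - 4)*exp(-x) + C

Use integration by parts with u = x**2 + 3*x - 1, dv = exp(-x) dx, so v = -exp(-x).
Apply parts 2 times (tabular method): alternate signs, differentiate u down to 0, integrate dv up.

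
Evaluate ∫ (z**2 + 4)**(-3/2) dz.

Substitute z = 2·tan(θ), so dz = 2·sec(θ)^2 dθ and the radical becomes sqrt(z**2 + 4) = 2·sec(θ) by the Pythagorean identity.
Integrate the resulting trig expression in θ, then back-substitute tan(θ) = z/2, sec(θ) = sqrt(z**2 + 4)/2 (absorbing any constant into C).

z/(4*sqrt(z**2 + 4)) + C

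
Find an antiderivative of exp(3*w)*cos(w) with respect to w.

Let I denote the integral. Integrate by parts with u = cos(w), dv = exp(3*w) dw, so v = exp(3*w)/3: I = exp(3*w)*cos(w)/3 + (1/3)·∫ exp(3*w)*sin(w) dw.
Apply parts again with u = sin(w), dv = exp(3*w) dw: ∫ exp(3*w)*sin(w) dw = exp(3*w)*sin(w)/3 − (1/3)·I. Substituting back brings back I: I = exp(3*w)*sin(w)/9 + exp(3*w)*cos(w)/3 − (1/9)·I.
Solving for I: (1 + 1/9)·I equals the remaining terms, so I = (9/10)·(exp(3*w)*sin(w)/9 + exp(3*w)*cos(w)/3).

exp(3*w)*sin(w)/10 + 3*exp(3*w)*cos(w)/10 + C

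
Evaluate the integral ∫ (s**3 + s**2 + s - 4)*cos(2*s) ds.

s**3*sin(2*s)/2 + s**2*sin(2*s)/2 + 3*s**2*cos(2*s)/4 - s*sin(2*s)/4 + s*cos(2*s)/2 - 9*sin(2*s)/4 - cos(2*s)/8 + C

Use integration by parts with u = s**3 + s**2 + s - 4, dv = cos(2*s) ds, so v = sin(2*s)/2.
Apply parts 3 times (tabular method): alternate signs, differentiate u down to 0, integrate dv up.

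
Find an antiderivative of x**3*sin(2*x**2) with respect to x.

Let u = x², du = 2x dx; rewrite as (1/2)∫ u^1·sin(2u) du.
Now integrate by parts 1 time.

-x**2*cos(2*x**2)/4 + sin(2*x**2)/8 + C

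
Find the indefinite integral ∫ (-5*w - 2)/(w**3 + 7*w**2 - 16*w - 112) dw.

-log(w - 4)/4 - 3*log(w + 4)/4 + log(w + 7) + C

Factor the denominator: (w - 4)*(w + 4)*(w + 7).
Partial-fraction decomposition: 1/(w + 7) - 3/(4*(w + 4)) - 1/(4*(w - 4)).
Integrate each term: A/(w−a) contributes A·log|w−a|.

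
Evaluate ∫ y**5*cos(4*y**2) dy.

y**4*sin(4*y**2)/8 + y**2*cos(4*y**2)/16 - sin(4*y**2)/64 + C

Let u = y², du = 2y dy; rewrite as (1/2)∫ u^2·cos(4u) du.
Now integrate by parts 2 times.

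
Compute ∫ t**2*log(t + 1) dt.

t**3*log(t + 1)/3 - t**3/9 + t**2/6 - t/3 + log(t + 1)/3 + C

Use integration by parts with u = log(t + 1), dv = t**2 dt.
Then du = 1/(t + 1) dt and v = t**3/3.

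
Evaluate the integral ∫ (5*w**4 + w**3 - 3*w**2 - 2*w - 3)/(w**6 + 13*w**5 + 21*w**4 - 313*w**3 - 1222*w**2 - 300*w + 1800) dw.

1581*log(w - 5)/16940 + log(w - 1)/1764 + 61*log(w + 2)/1008 - 733*log(w + 5)/45 + 1530581*log(w + 6)/94864 - 6165/(308*w + 1848) + C

Factor the denominator: (w - 5)*(w - 1)*(w + 2)*(w + 5)*(w + 6)**2.
Partial-fraction decomposition: 1530581/(94864*(w + 6)) + 6165/(308*(w + 6)**2) - 733/(45*(w + 5)) + 61/(1008*(w + 2)) + 1/(1764*(w - 1)) + 1581/(16940*(w - 5)).
Integrate each term; A/(w−a) gives A·log|w−a|; A/(w−a)² gives −A/(w−a).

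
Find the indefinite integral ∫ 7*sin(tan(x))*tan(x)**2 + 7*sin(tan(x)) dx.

-7*cos(tan(x)) + C

Let u = tan(x), so du = (tan(x)**2 + 1) dx.
Rewriting, the integral becomes 7·∫ sin(u) du = 7·-cos(u).
Substituting back, u = tan(x).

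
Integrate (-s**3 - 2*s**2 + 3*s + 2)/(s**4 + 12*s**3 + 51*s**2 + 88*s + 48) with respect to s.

Factor the denominator: (s + 1)*(s + 3)*(s + 4)**2.
Partial-fraction decomposition: 1/(9*(s + 4)) + 22/(3*(s + 4)**2) - 1/(s + 3) - 1/(9*(s + 1)).
Integrate each term; A/(s−a) gives A·log|s−a|; A/(s−a)² gives −A/(s−a).

-log(s + 1)/9 - log(s + 3) + log(s + 4)/9 - 22/(3*s + 12) + C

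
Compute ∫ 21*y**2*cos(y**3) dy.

Let u = y**3, so du = (3*y**2) dy.
Rewriting, the integral becomes 7·∫ cos(u) du = 7·sin(u).
Substituting back, u = y**3.

7*sin(y**3) + C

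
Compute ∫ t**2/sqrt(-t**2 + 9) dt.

-t*sqrt(-t**2 + 9)/2 + 9*asin(t/3)/2 + C

Substitute t = 3·sin(θ), so dt = 3·cos(θ) dθ and the radical becomes sqrt(-t**2 + 9) = 3·cos(θ) by the Pythagorean identity.
Integrate the resulting trig expression in θ, then back-substitute θ = asin(t/3), sin(θ) = t/3, cos(θ) = sqrt(-t**2 + 9)/3 (absorbing any constant into C).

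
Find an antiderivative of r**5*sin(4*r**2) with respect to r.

-r**4*cos(4*r**2)/8 + r**2*sin(4*r**2)/16 + cos(4*r**2)/64 + C

Let u = r², du = 2r dr; rewrite as (1/2)∫ u^2·sin(4u) du.
Now integrate by parts 2 times.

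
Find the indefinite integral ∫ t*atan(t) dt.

Use integration by parts with u = arctan(t), dv = t dt.
Then du = 1/(t**2 + 1) dt.

t**2*atan(t)/2 - t/2 + atan(t)/2 + C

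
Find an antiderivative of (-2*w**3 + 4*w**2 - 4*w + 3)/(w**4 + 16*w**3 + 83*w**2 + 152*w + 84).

Factor the denominator: (w + 1)*(w + 2)*(w + 6)*(w + 7).
Partial-fraction decomposition: -913/(30*(w + 7)) + 603/(20*(w + 6)) - 43/(20*(w + 2)) + 13/(30*(w + 1)).
Integrate each term: A/(w−a) contributes A·log|w−a|.

13*log(w + 1)/30 - 43*log(w + 2)/20 + 603*log(w + 6)/20 - 913*log(w + 7)/30 + C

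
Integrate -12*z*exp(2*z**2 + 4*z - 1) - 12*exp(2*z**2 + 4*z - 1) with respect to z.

-3*exp(2*z**2 + 4*z - 1) + C

Let u = 2*z**2 + 4*z - 1, so du = (4*z + 4) dz.
Rewriting, the integral becomes -3·∫ e^u du = -3·e^u.
Substituting back, u = 2*z**2 + 4*z - 1.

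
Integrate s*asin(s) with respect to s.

Use integration by parts with u = arcsin(s), dv = s ds.
Then du = 1/sqrt(-s**2 + 1) ds.

s**2*asin(s)/2 + s*sqrt(-s**2 + 1)/4 - asin(s)/4 + C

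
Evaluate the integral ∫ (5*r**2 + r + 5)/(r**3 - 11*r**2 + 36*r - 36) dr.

Factor the denominator: (r - 6)*(r - 3)*(r - 2).
Partial-fraction decomposition: 27/(4*(r - 2)) - 53/(3*(r - 3)) + 191/(12*(r - 6)).
Integrate each term: A/(r−a) contributes A·log|r−a|.

191*log(r - 6)/12 - 53*log(r - 3)/3 + 27*log(r - 2)/4 + C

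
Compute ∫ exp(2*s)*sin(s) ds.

Let I denote the integral. Integrate by parts with u = sin(s), dv = exp(2*s) ds, so v = exp(2*s)/2: I = exp(2*s)*sin(s)/2 − (1/2)·∫ exp(2*s)*cos(s) ds.
Apply parts again with u = cos(s), dv = exp(2*s) ds: ∫ exp(2*s)*cos(s) ds = exp(2*s)*cos(s)/2 + (1/2)·I. Substituting back brings back I: I = exp(2*s)*sin(s)/2 - exp(2*s)*cos(s)/4 − (1/4)·I.
Solving for I: (1 + 1/4)·I equals the remaining terms, so I = (4/5)·(exp(2*s)*sin(s)/2 - exp(2*s)*cos(s)/4).

2*exp(2*s)*sin(s)/5 - exp(2*s)*cos(s)/5 + C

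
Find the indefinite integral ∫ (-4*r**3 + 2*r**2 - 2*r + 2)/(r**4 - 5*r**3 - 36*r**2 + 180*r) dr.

Factor the denominator: r*(r - 6)*(r - 5)*(r + 6).
Partial-fraction decomposition: -475/(396*(r + 6)) + 458/(55*(r - 5)) - 401/(36*(r - 6)) + 1/(90*r).
Integrate each term: A/(r−a) contributes A·log|r−a|.

log(r)/90 - 401*log(r - 6)/36 + 458*log(r - 5)/55 - 475*log(r + 6)/396 + C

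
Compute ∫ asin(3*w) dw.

Use integration by parts with u = arcsin(3*w), dv = dw.
Then du = 3/sqrt(-9*w**2 + 1) dw.

w*asin(3*w) + sqrt(-9*w**2 + 1)/3 + C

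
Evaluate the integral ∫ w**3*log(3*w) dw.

Use integration by parts with u = log(3*w), dv = w**3 dw.
Then du = 1/w dw and v = w**4/4.

w**4*(log(w) + log(3))/4 - w**4/16 + C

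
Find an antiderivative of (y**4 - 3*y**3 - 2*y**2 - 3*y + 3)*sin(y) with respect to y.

Use integration by parts with u = y**4 - 3*y**3 - 2*y**2 - 3*y + 3, dv = sin(y) dy, so v = -cos(y).
Apply parts 4 times (tabular method): alternate signs, differentiate u down to 0, integrate dv up.

-y**4*cos(y) + 4*y**3*sin(y) + 3*y**3*cos(y) - 9*y**2*sin(y) + 14*y**2*cos(y) - 28*y*sin(y) - 15*y*cos(y) + 15*sin(y) - 31*cos(y) + C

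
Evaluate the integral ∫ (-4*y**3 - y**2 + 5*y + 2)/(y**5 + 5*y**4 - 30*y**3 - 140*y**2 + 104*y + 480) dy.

-166*log(y - 5)/693 + log(y - 2)/24 + 5*log(y + 2)/56 - 37*log(y + 4)/36 + 25*log(y + 6)/22 + C

Factor the denominator: (y - 5)*(y - 2)*(y + 2)*(y + 4)*(y + 6).
Partial-fraction decomposition: 25/(22*(y + 6)) - 37/(36*(y + 4)) + 5/(56*(y + 2)) + 1/(24*(y - 2)) - 166/(693*(y - 5)).
Integrate each term: A/(y−a) contributes A·log|y−a|.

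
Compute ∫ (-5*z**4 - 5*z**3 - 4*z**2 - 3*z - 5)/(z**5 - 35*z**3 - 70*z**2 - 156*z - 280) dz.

-6971*log(z - 7)/2862 + 55*log(z + 2)/216 - 1295*log(z + 5)/522 - 4157*log(z**2 + 4)/24592 + 953*atan(z/2)/12296 + C

Factor the denominator: (z - 7)*(z + 2)*(z + 5)*(z**2 + 4).
Partial-fraction decomposition: -(4157*z - 1906)/(12296*(z**2 + 4)) - 1295/(522*(z + 5)) + 55/(216*(z + 2)) - 6971/(2862*(z - 7)).
Integrate each term; A/(z−a) gives A·log|z−a|; the (Bz+D)/(z²+p²) term gives a log and an atan.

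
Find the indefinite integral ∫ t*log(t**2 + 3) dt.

t**2*log(t**2 + 3)/2 - t**2/2 + 3*log(t**2 + 3)/2 + C

Let u = t**2 + 3, so du = (2*t) dt.
The integral becomes (1/2)·∫ log(u) du; integrate by parts with u′=log(u), dv′=du.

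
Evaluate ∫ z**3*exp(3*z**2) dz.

(3*z**2 - 1)*exp(3*z**2)/18 + C

Let u = z², du = 2z dz; rewrite as (1/2)∫ u^1·exp(3u) du.
Now integrate by parts 1 time.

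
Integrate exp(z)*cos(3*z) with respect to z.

Let I denote the integral. Integrate by parts with u = cos(3*z), dv = exp(z) dz, so v = exp(z): I = exp(z)*cos(3*z) + 3·∫ exp(z)*sin(3*z) dz.
Apply parts again with u = sin(3*z), dv = exp(z) dz: ∫ exp(z)*sin(3*z) dz = exp(z)*sin(3*z) − 3·I. Substituting back brings back I: I = 3*exp(z)*sin(3*z) + exp(z)*cos(3*z) − 9·I.
Solving for I: (1 + 9)·I equals the remaining terms, so I = (1/10)·(3*exp(z)*sin(3*z) + exp(z)*cos(3*z)).

3*exp(z)*sin(3*z)/10 + exp(z)*cos(3*z)/10 + C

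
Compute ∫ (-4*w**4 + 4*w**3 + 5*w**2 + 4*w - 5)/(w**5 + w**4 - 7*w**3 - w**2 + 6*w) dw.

-5*log(w)/6 - 3*log(w - 2)/10 - log(w - 1)/2 + log(w + 1) - 101*log(w + 3)/30 + C

Factor the denominator: w*(w - 2)*(w - 1)*(w + 1)*(w + 3).
Partial-fraction decomposition: -101/(30*(w + 3)) + 1/(w + 1) - 1/(2*(w - 1)) - 3/(10*(w - 2)) - 5/(6*w).
Integrate each term: A/(w−a) contributes A·log|w−a|.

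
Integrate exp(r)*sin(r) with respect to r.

exp(r)*sin(r)/2 - exp(r)*cos(r)/2 + C

Let I denote the integral. Integrate by parts with u = sin(r), dv = exp(r) dr, so v = exp(r): I = exp(r)*sin(r) − ∫ exp(r)*cos(r) dr.
Apply parts again with u = cos(r), dv = exp(r) dr: ∫ exp(r)*cos(r) dr = exp(r)*cos(r) + I. Substituting back brings back I: I = exp(r)*sin(r) - exp(r)*cos(r) − I.
Solving for I: (1 + 1)·I equals the remaining terms, so I = (1/2)·(exp(r)*sin(r) - exp(r)*cos(r)).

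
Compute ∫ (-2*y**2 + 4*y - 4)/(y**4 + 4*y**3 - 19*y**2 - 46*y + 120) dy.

Factor the denominator: (y - 3)*(y - 2)*(y + 4)*(y + 5).
Partial-fraction decomposition: 37/(28*(y + 5)) - 26/(21*(y + 4)) + 2/(21*(y - 2)) - 5/(28*(y - 3)).
Integrate each term: A/(y−a) contributes A·log|y−a|.

-5*log(y - 3)/28 + 2*log(y - 2)/21 - 26*log(y + 4)/21 + 37*log(y + 5)/28 + C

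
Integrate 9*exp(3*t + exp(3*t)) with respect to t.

3*exp(exp(3*t)) + C

Let u = exp(3*t), so du = (3*exp(3*t)) dt.
Rewriting, the integral becomes 3·∫ e^u du = 3·e^u.
Substituting back, u = exp(3*t).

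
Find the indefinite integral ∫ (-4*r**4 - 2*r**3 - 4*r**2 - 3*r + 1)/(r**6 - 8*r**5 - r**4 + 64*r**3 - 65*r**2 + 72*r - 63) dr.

Factor the denominator: (r - 7)*(r - 3)*(r - 1)*(r + 3)*(r**2 + 1).
Partial-fraction decomposition: -(r + 7)/(500*(r**2 + 1)) + 37/(300*(r + 3)) - 1/(8*(r - 1)) + 211/(240*(r - 3)) - 1751/(2000*(r - 7)).
Integrate each term; A/(r−a) gives A·log|r−a|; the (Br+D)/(r²+p²) term gives a log and an atan.

-1751*log(r - 7)/2000 + 211*log(r - 3)/240 - log(r - 1)/8 + 37*log(r + 3)/300 - log(r**2 + 1)/1000 - 7*atan(r)/500 + C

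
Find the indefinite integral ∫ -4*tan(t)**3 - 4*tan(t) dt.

Let u = tan(t), so du = (tan(t)**2 + 1) dt.
Rewriting, the integral becomes -4·∫ u^1 du = -4·u^2/2.
Substituting back, u = tan(t).

-2*tan(t)**2 + C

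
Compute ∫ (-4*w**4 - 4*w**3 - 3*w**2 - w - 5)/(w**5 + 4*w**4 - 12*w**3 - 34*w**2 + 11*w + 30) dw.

Factor the denominator: (w - 3)*(w - 1)*(w + 1)*(w + 2)*(w + 5).
Partial-fraction decomposition: -2075/(576*(w + 5)) + 47/(45*(w + 2)) - 7/(32*(w + 1)) + 17/(72*(w - 1)) - 467/(320*(w - 3)).
Integrate each term: A/(w−a) contributes A·log|w−a|.

-467*log(w - 3)/320 + 17*log(w - 1)/72 - 7*log(w + 1)/32 + 47*log(w + 2)/45 - 2075*log(w + 5)/576 + C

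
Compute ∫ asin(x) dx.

x*asin(x) + sqrt(-x**2 + 1) + C

Use integration by parts with u = arcsin(x), dv = dx.
Then du = 1/sqrt(-x**2 + 1) dx.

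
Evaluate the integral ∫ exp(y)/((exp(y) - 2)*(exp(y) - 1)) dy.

log(exp(y) - 2) - log(exp(y) - 1) + C

Let u = e^y, du = e^y dy.
The integral becomes ∫ du/((u-1)(u-2)); decompose into partial fractions.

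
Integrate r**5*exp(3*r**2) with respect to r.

Let u = r², du = 2r dr; rewrite as (1/2)∫ u^2·exp(3u) du.
Now integrate by parts 2 times.

(9*r**4 - 6*r**2 + 2)*exp(3*r**2)/54 + C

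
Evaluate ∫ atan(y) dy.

Use integration by parts with u = arctan(y), dv = dy.
Then du = 1/(y**2 + 1) dy.

y*atan(y) - log(y**2 + 1)/2 + C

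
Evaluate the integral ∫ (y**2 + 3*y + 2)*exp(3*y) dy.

(9*y**2 + 21*y + 11)*exp(3*y)/27 + C

Use integration by parts with u = y**2 + 3*y + 2, dv = exp(3*y) dy, so v = exp(3*y)/3.
Apply parts 2 times (tabular method): alternate signs, differentiate u down to 0, integrate dv up.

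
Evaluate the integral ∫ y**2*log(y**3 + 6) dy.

y**3*log(y**3 + 6)/3 - y**3/3 + 2*log(y**3 + 6) + C

Let u = y**3 + 6, so du = (3*y**2) dy.
The integral becomes (1/3)·∫ log(u) du; integrate by parts with u′=log(u), dv′=du.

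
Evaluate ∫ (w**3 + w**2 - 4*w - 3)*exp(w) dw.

(w**3 - 2*w**2 - 3)*exp(w) + C

Use integration by parts with u = w**3 + w**2 - 4*w - 3, dv = exp(w) dw, so v = exp(w).
Apply parts 3 times (tabular method): alternate signs, differentiate u down to 0, integrate dv up.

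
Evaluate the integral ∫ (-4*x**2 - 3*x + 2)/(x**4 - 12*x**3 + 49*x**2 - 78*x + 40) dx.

-113*log(x - 5)/12 + 37*log(x - 4)/3 - 10*log(x - 2)/3 + 5*log(x - 1)/12 + C

Factor the denominator: (x - 5)*(x - 4)*(x - 2)*(x - 1).
Partial-fraction decomposition: 5/(12*(x - 1)) - 10/(3*(x - 2)) + 37/(3*(x - 4)) - 113/(12*(x - 5)).
Integrate each term: A/(x−a) contributes A·log|x−a|.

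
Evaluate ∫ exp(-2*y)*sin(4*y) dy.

-exp(-2*y)*sin(4*y)/10 - exp(-2*y)*cos(4*y)/5 + C

Let I denote the integral. Integrate by parts with u = sin(4*y), dv = exp(-2*y) dy, so v = -exp(-2*y)/2: I = -exp(-2*y)*sin(4*y)/2 + 2·∫ exp(-2*y)*cos(4*y) dy.
Apply parts again with u = cos(4*y), dv = exp(-2*y) dy: ∫ exp(-2*y)*cos(4*y) dy = -exp(-2*y)*cos(4*y)/2 − 2·I. Substituting back brings back I: I = -exp(-2*y)*sin(4*y)/2 - exp(-2*y)*cos(4*y) − 4·I.
Solving for I: (1 + 4)·I equals the remaining terms, so I = (1/5)·(-exp(-2*y)*sin(4*y)/2 - exp(-2*y)*cos(4*y)).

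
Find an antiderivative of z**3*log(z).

z**4*log(z)/4 - z**4/16 + C

Use integration by parts with u = log(z), dv = z**3 dz.
Then du = 1/z dz and v = z**4/4.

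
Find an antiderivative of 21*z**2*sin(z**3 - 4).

-7*cos(z**3 - 4) + C

Let u = z**3 - 4, so du = (3*z**2) dz.
Rewriting, the integral becomes 7·∫ sin(u) du = 7·-cos(u).
Substituting back, u = z**3 - 4.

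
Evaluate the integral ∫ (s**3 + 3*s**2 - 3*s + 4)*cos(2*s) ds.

s**3*sin(2*s)/2 + 3*s**2*sin(2*s)/2 + 3*s**2*cos(2*s)/4 - 9*s*sin(2*s)/4 + 3*s*cos(2*s)/2 + 5*sin(2*s)/4 - 9*cos(2*s)/8 + C

Use integration by parts with u = s**3 + 3*s**2 - 3*s + 4, dv = cos(2*s) ds, so v = sin(2*s)/2.
Apply parts 3 times (tabular method): alternate signs, differentiate u down to 0, integrate dv up.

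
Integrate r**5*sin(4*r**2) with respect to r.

-r**4*cos(4*r**2)/8 + r**2*sin(4*r**2)/16 + cos(4*r**2)/64 + C

Let u = r², du = 2r dr; rewrite as (1/2)∫ u^2·sin(4u) du.
Now integrate by parts 2 times.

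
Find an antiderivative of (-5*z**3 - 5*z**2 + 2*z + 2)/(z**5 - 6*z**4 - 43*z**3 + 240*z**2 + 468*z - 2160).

9109*log(z - 6)/54450 - 43*log(z - 3)/126 - 117*log(z + 4)/350 + 123*log(z + 5)/242 + 623/(165*z - 990) + C

Factor the denominator: (z - 6)**2*(z - 3)*(z + 4)*(z + 5).
Partial-fraction decomposition: 123/(242*(z + 5)) - 117/(350*(z + 4)) - 43/(126*(z - 3)) + 9109/(54450*(z - 6)) - 623/(165*(z - 6)**2).
Integrate each term; A/(z−a) gives A·log|z−a|; A/(z−a)² gives −A/(z−a).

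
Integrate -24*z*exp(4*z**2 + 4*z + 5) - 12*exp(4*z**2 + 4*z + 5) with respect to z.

Let u = 4*z**2 + 4*z + 5, so du = (8*z + 4) dz.
Rewriting, the integral becomes -3·∫ e^u du = -3·e^u.
Substituting back, u = 4*z**2 + 4*z + 5.

-3*exp(4*z**2 + 4*z + 5) + C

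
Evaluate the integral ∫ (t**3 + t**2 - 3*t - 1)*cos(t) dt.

t**3*sin(t) + t**2*sin(t) + 3*t**2*cos(t) - 9*t*sin(t) + 2*t*cos(t) - 3*sin(t) - 9*cos(t) + C

Use integration by parts with u = t**3 + t**2 - 3*t - 1, dv = cos(t) dt, so v = sin(t).
Apply parts 3 times (tabular method): alternate signs, differentiate u down to 0, integrate dv up.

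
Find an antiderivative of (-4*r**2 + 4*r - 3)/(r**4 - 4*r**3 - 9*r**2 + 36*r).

Factor the denominator: r*(r - 4)*(r - 3)*(r + 3).
Partial-fraction decomposition: 17/(42*(r + 3)) + 3/(2*(r - 3)) - 51/(28*(r - 4)) - 1/(12*r).
Integrate each term: A/(r−a) contributes A·log|r−a|.

-log(r)/12 - 51*log(r - 4)/28 + 3*log(r - 3)/2 + 17*log(r + 3)/42 + C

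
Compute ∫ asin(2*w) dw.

Use integration by parts with u = arcsin(2*w), dv = dw.
Then du = 2/sqrt(-4*w**2 + 1) dw.

w*asin(2*w) + sqrt(-4*w**2 + 1)/2 + C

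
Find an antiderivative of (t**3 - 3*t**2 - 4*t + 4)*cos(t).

t**3*sin(t) - 3*t**2*sin(t) + 3*t**2*cos(t) - 10*t*sin(t) - 6*t*cos(t) + 10*sin(t) - 10*cos(t) + C

Use integration by parts with u = t**3 - 3*t**2 - 4*t + 4, dv = cos(t) dt, so v = sin(t).
Apply parts 3 times (tabular method): alternate signs, differentiate u down to 0, integrate dv up.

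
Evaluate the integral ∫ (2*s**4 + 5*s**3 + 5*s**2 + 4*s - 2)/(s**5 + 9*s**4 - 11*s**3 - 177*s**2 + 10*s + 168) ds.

Factor the denominator: (s - 4)*(s - 1)*(s + 1)*(s + 6)*(s + 7).
Partial-fraction decomposition: 1651/(264*(s + 7)) - 119/(25*(s + 6)) - 1/(75*(s + 1)) - 1/(24*(s - 1)) + 463/(825*(s - 4)).
Integrate each term: A/(s−a) contributes A·log|s−a|.

463*log(s - 4)/825 - log(s - 1)/24 - log(s + 1)/75 - 119*log(s + 6)/25 + 1651*log(s + 7)/264 + C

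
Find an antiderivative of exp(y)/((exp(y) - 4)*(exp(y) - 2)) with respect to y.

Let u = e^y, du = e^y dy.
The integral becomes ∫ du/((u-2)(u-4)); decompose into partial fractions.

log(exp(y) - 4)/2 - log(exp(y) - 2)/2 + C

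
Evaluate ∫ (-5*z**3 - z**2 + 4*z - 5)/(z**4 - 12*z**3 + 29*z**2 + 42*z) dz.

Factor the denominator: z*(z - 7)*(z - 6)*(z + 1).
Partial-fraction decomposition: 5/(56*(z + 1)) + 1097/(42*(z - 6)) - 1741/(56*(z - 7)) - 5/(42*z).
Integrate each term: A/(z−a) contributes A·log|z−a|.

-5*log(z)/42 - 1741*log(z - 7)/56 + 1097*log(z - 6)/42 + 5*log(z + 1)/56 + C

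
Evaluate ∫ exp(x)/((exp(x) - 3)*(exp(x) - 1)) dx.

log(exp(x) - 3)/2 - log(exp(x) - 1)/2 + C

Let u = e^x, du = e^x dx.
The integral becomes ∫ du/((u-3)(u-1)); decompose into partial fractions.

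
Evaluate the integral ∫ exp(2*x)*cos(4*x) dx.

exp(2*x)*sin(4*x)/5 + exp(2*x)*cos(4*x)/10 + C

Let I denote the integral. Integrate by parts with u = cos(4*x), dv = exp(2*x) dx, so v = exp(2*x)/2: I = exp(2*x)*cos(4*x)/2 + 2·∫ exp(2*x)*sin(4*x) dx.
Apply parts again with u = sin(4*x), dv = exp(2*x) dx: ∫ exp(2*x)*sin(4*x) dx = exp(2*x)*sin(4*x)/2 − 2·I. Substituting back brings back I: I = exp(2*x)*sin(4*x) + exp(2*x)*cos(4*x)/2 − 4·I.
Solving for I: (1 + 4)·I equals the remaining terms, so I = (1/5)·(exp(2*x)*sin(4*x) + exp(2*x)*cos(4*x)/2).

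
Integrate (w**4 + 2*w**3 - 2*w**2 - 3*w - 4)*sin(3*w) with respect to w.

-w**4*cos(3*w)/3 + 4*w**3*sin(3*w)/9 - 2*w**3*cos(3*w)/3 + 2*w**2*sin(3*w)/3 + 10*w**2*cos(3*w)/9 - 20*w*sin(3*w)/27 + 13*w*cos(3*w)/9 - 13*sin(3*w)/27 + 88*cos(3*w)/81 + C

Use integration by parts with u = w**4 + 2*w**3 - 2*w**2 - 3*w - 4, dv = sin(3*w) dw, so v = -cos(3*w)/3.
Apply parts 4 times (tabular method): alternate signs, differentiate u down to 0, integrate dv up.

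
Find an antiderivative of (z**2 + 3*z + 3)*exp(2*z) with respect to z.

Use integration by parts with u = z**2 + 3*z + 3, dv = exp(2*z) dz, so v = exp(2*z)/2.
Apply parts 2 times (tabular method): alternate signs, differentiate u down to 0, integrate dv up.

(z**2 + 2*z + 2)*exp(2*z)/2 + C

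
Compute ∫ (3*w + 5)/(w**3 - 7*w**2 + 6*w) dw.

5*log(w)/6 + 23*log(w - 6)/30 - 8*log(w - 1)/5 + C

Factor the denominator: w*(w - 6)*(w - 1).
Partial-fraction decomposition: -8/(5*(w - 1)) + 23/(30*(w - 6)) + 5/(6*w).
Integrate each term: A/(w−a) contributes A·log|w−a|.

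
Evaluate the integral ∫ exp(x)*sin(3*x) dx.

exp(x)*sin(3*x)/10 - 3*exp(x)*cos(3*x)/10 + C

Let I denote the integral. Integrate by parts with u = sin(3*x), dv = exp(x) dx, so v = exp(x): I = exp(x)*sin(3*x) − 3·∫ exp(x)*cos(3*x) dx.
Apply parts again with u = cos(3*x), dv = exp(x) dx: ∫ exp(x)*cos(3*x) dx = exp(x)*cos(3*x) + 3·I. Substituting back brings back I: I = exp(x)*sin(3*x) - 3*exp(x)*cos(3*x) − 9·I.
Solving for I: (1 + 9)·I equals the remaining terms, so I = (1/10)·(exp(x)*sin(3*x) - 3*exp(x)*cos(3*x)).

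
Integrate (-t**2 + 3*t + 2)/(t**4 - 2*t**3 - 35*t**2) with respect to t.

-101*log(t)/1225 - 13*log(t - 7)/294 + 19*log(t + 5)/150 + 2/(35*t) + C

Factor the denominator: t**2*(t - 7)*(t + 5).
Partial-fraction decomposition: 19/(150*(t + 5)) - 13/(294*(t - 7)) - 101/(1225*t) - 2/(35*t**2).
Integrate each term; A/(t−a) gives A·log|t−a|; A/(t−a)² gives −A/(t−a).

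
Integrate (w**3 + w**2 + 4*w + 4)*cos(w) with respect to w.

Use integration by parts with u = w**3 + w**2 + 4*w + 4, dv = cos(w) dw, so v = sin(w).
Apply parts 3 times (tabular method): alternate signs, differentiate u down to 0, integrate dv up.

w**3*sin(w) + w**2*sin(w) + 3*w**2*cos(w) - 2*w*sin(w) + 2*w*cos(w) + 2*sin(w) - 2*cos(w) + C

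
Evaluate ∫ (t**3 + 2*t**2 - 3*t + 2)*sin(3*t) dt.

Use integration by parts with u = t**3 + 2*t**2 - 3*t + 2, dv = sin(3*t) dt, so v = -cos(3*t)/3.
Apply parts 3 times (tabular method): alternate signs, differentiate u down to 0, integrate dv up.

-t**3*cos(3*t)/3 + t**2*sin(3*t)/3 - 2*t**2*cos(3*t)/3 + 4*t*sin(3*t)/9 + 11*t*cos(3*t)/9 - 11*sin(3*t)/27 - 14*cos(3*t)/27 + C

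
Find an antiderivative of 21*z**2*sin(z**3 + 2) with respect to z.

Let u = z**3 + 2, so du = (3*z**2) dz.
Rewriting, the integral becomes 7·∫ sin(u) du = 7·-cos(u).
Substituting back, u = z**3 + 2.

-7*cos(z**3 + 2) + C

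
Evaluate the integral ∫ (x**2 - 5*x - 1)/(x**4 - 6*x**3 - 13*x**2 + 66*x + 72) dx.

5*log(x - 6)/126 - 23*log(x + 3)/126 + log(x**2 - 3*x - 4)/14 + C

Factor the denominator: (x - 6)*(x - 4)*(x + 1)*(x + 3).
Partial-fraction decomposition: -23/(126*(x + 3)) + 1/(14*(x + 1)) + 1/(14*(x - 4)) + 5/(126*(x - 6)).
Integrate each term: A/(x−a) contributes A·log|x−a|.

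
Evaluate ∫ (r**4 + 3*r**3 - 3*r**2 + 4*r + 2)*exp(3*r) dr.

(27*r**4 + 45*r**3 - 126*r**2 + 192*r - 10)*exp(3*r)/81 + C

Use integration by parts with u = r**4 + 3*r**3 - 3*r**2 + 4*r + 2, dv = exp(3*r) dr, so v = exp(3*r)/3.
Apply parts 4 times (tabular method): alternate signs, differentiate u down to 0, integrate dv up.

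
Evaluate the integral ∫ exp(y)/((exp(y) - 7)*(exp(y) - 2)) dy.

log(exp(y) - 7)/5 - log(exp(y) - 2)/5 + C

Let u = e^y, du = e^y dy.
The integral becomes ∫ du/((u-2)(u-7)); decompose into partial fractions.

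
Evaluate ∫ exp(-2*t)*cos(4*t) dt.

Let I denote the integral. Integrate by parts with u = cos(4*t), dv = exp(-2*t) dt, so v = -exp(-2*t)/2: I = -exp(-2*t)*cos(4*t)/2 − 2·∫ exp(-2*t)*sin(4*t) dt.
Apply parts again with u = sin(4*t), dv = exp(-2*t) dt: ∫ exp(-2*t)*sin(4*t) dt = -exp(-2*t)*sin(4*t)/2 + 2·I. Substituting back brings back I: I = exp(-2*t)*sin(4*t) - exp(-2*t)*cos(4*t)/2 − 4·I.
Solving for I: (1 + 4)·I equals the remaining terms, so I = (1/5)·(exp(-2*t)*sin(4*t) - exp(-2*t)*cos(4*t)/2).

exp(-2*t)*sin(4*t)/5 - exp(-2*t)*cos(4*t)/10 + C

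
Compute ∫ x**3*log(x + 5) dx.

x**4*log(x + 5)/4 - x**4/16 + 5*x**3/12 - 25*x**2/8 + 125*x/4 - 625*log(x + 5)/4 + C

Use integration by parts with u = log(x + 5), dv = x**3 dx.
Then du = 1/(x + 5) dx and v = x**4/4.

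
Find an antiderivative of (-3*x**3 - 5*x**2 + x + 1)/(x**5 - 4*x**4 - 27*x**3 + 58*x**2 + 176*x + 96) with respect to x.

Factor the denominator: (x - 6)*(x - 4)*(x + 1)**2*(x + 4).
Partial-fraction decomposition: 109/(720*(x + 4)) + 208/(11025*(x + 1)) - 2/(105*(x + 1)**2) + 267/(400*(x - 4)) - 821/(980*(x - 6)).
Integrate each term; A/(x−a) gives A·log|x−a|; A/(x−a)² gives −A/(x−a).

-821*log(x - 6)/980 + 267*log(x - 4)/400 + 208*log(x + 1)/11025 + 109*log(x + 4)/720 + 2/(105*x + 105) + C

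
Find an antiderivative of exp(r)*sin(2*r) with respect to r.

Let I denote the integral. Integrate by parts with u = sin(2*r), dv = exp(r) dr, so v = exp(r): I = exp(r)*sin(2*r) − 2·∫ exp(r)*cos(2*r) dr.
Apply parts again with u = cos(2*r), dv = exp(r) dr: ∫ exp(r)*cos(2*r) dr = exp(r)*cos(2*r) + 2·I. Substituting back brings back I: I = exp(r)*sin(2*r) - 2*exp(r)*cos(2*r) − 4·I.
Solving for I: (1 + 4)·I equals the remaining terms, so I = (1/5)·(exp(r)*sin(2*r) - 2*exp(r)*cos(2*r)).

exp(r)*sin(2*r)/5 - 2*exp(r)*cos(2*r)/5 + C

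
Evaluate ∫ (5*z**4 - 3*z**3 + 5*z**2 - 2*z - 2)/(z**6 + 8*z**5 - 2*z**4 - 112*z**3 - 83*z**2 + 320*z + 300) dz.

361*log(z - 3)/1280 - 5*log(z - 2)/42 + 13*log(z + 1)/192 - 7*log(z + 2)/10 + 841*log(z + 5)/1792 - 173/(32*z + 160) + C

Factor the denominator: (z - 3)*(z - 2)*(z + 1)*(z + 2)*(z + 5)**2.
Partial-fraction decomposition: 841/(1792*(z + 5)) + 173/(32*(z + 5)**2) - 7/(10*(z + 2)) + 13/(192*(z + 1)) - 5/(42*(z - 2)) + 361/(1280*(z - 3)).
Integrate each term; A/(z−a) gives A·log|z−a|; A/(z−a)² gives −A/(z−a).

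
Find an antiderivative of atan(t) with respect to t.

t*atan(t) - log(t**2 + 1)/2 + C

Use integration by parts with u = arctan(t), dv = dt.
Then du = 1/(t**2 + 1) dt.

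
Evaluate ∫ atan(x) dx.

x*atan(x) - log(x**2 + 1)/2 + C

Use integration by parts with u = arctan(x), dv = dx.
Then du = 1/(x**2 + 1) dx.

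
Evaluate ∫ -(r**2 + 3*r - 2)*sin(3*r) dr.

Use integration by parts with u = r**2 + 3*r - 2, dv = -sin(3*r) dr, so v = cos(3*r)/3.
Apply parts 2 times (tabular method): alternate signs, differentiate u down to 0, integrate dv up.

r**2*cos(3*r)/3 - 2*r*sin(3*r)/9 + r*cos(3*r) - sin(3*r)/3 - 20*cos(3*r)/27 + C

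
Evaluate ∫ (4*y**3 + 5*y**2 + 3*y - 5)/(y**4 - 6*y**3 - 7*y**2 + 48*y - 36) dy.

1057*log(y - 6)/180 - 53*log(y - 2)/20 + 7*log(y - 1)/20 + 77*log(y + 3)/180 + C

Factor the denominator: (y - 6)*(y - 2)*(y - 1)*(y + 3).
Partial-fraction decomposition: 77/(180*(y + 3)) + 7/(20*(y - 1)) - 53/(20*(y - 2)) + 1057/(180*(y - 6)).
Integrate each term: A/(y−a) contributes A·log|y−a|.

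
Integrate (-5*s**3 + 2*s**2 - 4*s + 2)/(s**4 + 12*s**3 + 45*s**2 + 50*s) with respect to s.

log(s)/25 - 29*log(s + 2)/9 - 409*log(s + 5)/225 - 697/(15*s + 75) + C

Factor the denominator: s*(s + 2)*(s + 5)**2.
Partial-fraction decomposition: -409/(225*(s + 5)) + 697/(15*(s + 5)**2) - 29/(9*(s + 2)) + 1/(25*s).
Integrate each term; A/(s−a) gives A·log|s−a|; A/(s−a)² gives −A/(s−a).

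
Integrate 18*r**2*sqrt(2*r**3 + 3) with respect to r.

2*(2*r**3 + 3)**(3/2) + C

Let u = 2*r**3 + 3, so du = (6*r**2) dr.
Rewriting, the integral becomes 3·∫ √u du = 3·(2/3)u^(3/2).
Substituting back, u = 2*r**3 + 3.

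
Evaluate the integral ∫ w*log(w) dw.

Use integration by parts with u = log(w), dv = w dw.
Then du = 1/w dw and v = w**2/2.

w**2*log(w)/2 - w**2/4 + C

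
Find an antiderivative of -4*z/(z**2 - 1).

-2*log(z**2 - 1) + C

Let u = z**2 - 1, so du = (2*z) dz.
Rewriting, the integral becomes -2·∫ 1/u du = -2·log(u).
Substituting back, u = z**2 - 1.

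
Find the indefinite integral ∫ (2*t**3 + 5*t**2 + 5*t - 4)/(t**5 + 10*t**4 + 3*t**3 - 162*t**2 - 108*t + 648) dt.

55*log(t - 3)/243 - 21*log(t - 2)/160 - 14*log(t + 3)/135 + 67*log(t + 6)/7776 - 143/(108*t + 648) + C

Factor the denominator: (t - 3)*(t - 2)*(t + 3)*(t + 6)**2.
Partial-fraction decomposition: 67/(7776*(t + 6)) + 143/(108*(t + 6)**2) - 14/(135*(t + 3)) - 21/(160*(t - 2)) + 55/(243*(t - 3)).
Integrate each term; A/(t−a) gives A·log|t−a|; A/(t−a)² gives −A/(t−a).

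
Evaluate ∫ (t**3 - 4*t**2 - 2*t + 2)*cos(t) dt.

Use integration by parts with u = t**3 - 4*t**2 - 2*t + 2, dv = cos(t) dt, so v = sin(t).
Apply parts 3 times (tabular method): alternate signs, differentiate u down to 0, integrate dv up.

t**3*sin(t) - 4*t**2*sin(t) + 3*t**2*cos(t) - 8*t*sin(t) - 8*t*cos(t) + 10*sin(t) - 8*cos(t) + C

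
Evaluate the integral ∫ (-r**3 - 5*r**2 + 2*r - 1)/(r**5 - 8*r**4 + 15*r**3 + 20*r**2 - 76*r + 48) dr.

Factor the denominator: (r - 4)*(r - 3)*(r - 2)*(r - 1)*(r + 2).
Partial-fraction decomposition: -17/(360*(r + 2)) + 5/(18*(r - 1)) - 25/(8*(r - 2)) + 67/(10*(r - 3)) - 137/(36*(r - 4)).
Integrate each term: A/(r−a) contributes A·log|r−a|.

-137*log(r - 4)/36 + 67*log(r - 3)/10 - 25*log(r - 2)/8 + 5*log(r - 1)/18 - 17*log(r + 2)/360 + C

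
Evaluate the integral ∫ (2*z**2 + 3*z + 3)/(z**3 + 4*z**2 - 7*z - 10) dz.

Factor the denominator: (z - 2)*(z + 1)*(z + 5).
Partial-fraction decomposition: 19/(14*(z + 5)) - 1/(6*(z + 1)) + 17/(21*(z - 2)).
Integrate each term: A/(z−a) contributes A·log|z−a|.

17*log(z - 2)/21 - log(z + 1)/6 + 19*log(z + 5)/14 + C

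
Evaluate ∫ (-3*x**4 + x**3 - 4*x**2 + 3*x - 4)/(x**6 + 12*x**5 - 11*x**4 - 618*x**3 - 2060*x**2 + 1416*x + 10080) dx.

Factor the denominator: (x - 7)*(x - 2)*(x + 4)*(x + 5)*(x + 6)**2.
Partial-fraction decomposition: -234843/(10816*(x + 6)) - 2135/(104*(x + 6)**2) + 2119/(84*(x + 5)) - 38/(11*(x + 4)) + 9/(2240*(x - 2)) - 7039/(111540*(x - 7)).
Integrate each term; A/(x−a) gives A·log|x−a|; A/(x−a)² gives −A/(x−a).

-7039*log(x - 7)/111540 + 9*log(x - 2)/2240 - 38*log(x + 4)/11 + 2119*log(x + 5)/84 - 234843*log(x + 6)/10816 + 2135/(104*x + 624) + C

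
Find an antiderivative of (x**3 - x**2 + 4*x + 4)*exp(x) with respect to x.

Use integration by parts with u = x**3 - x**2 + 4*x + 4, dv = exp(x) dx, so v = exp(x).
Apply parts 3 times (tabular method): alternate signs, differentiate u down to 0, integrate dv up.

(x**3 - 4*x**2 + 12*x - 8)*exp(x) + C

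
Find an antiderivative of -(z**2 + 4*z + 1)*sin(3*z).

Use integration by parts with u = z**2 + 4*z + 1, dv = -sin(3*z) dz, so v = cos(3*z)/3.
Apply parts 2 times (tabular method): alternate signs, differentiate u down to 0, integrate dv up.

z**2*cos(3*z)/3 - 2*z*sin(3*z)/9 + 4*z*cos(3*z)/3 - 4*sin(3*z)/9 + 7*cos(3*z)/27 + C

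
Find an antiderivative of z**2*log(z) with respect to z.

Use integration by parts with u = log(z), dv = z**2 dz.
Then du = 1/z dz and v = z**3/3.

z**3*log(z)/3 - z**3/9 + C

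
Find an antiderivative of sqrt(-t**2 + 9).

Substitute t = 3·sin(θ), so dt = 3·cos(θ) dθ and the radical becomes sqrt(-t**2 + 9) = 3·cos(θ) by the Pythagorean identity.
Integrate the resulting trig expression in θ, then back-substitute θ = asin(t/3), sin(θ) = t/3, cos(θ) = sqrt(-t**2 + 9)/3 (absorbing any constant into C).

t*sqrt(-t**2 + 9)/2 + 9*asin(t/3)/2 + C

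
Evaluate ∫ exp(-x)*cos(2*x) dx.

Let I denote the integral. Integrate by parts with u = cos(2*x), dv = exp(-x) dx, so v = -exp(-x): I = -exp(-x)*cos(2*x) − 2·∫ exp(-x)*sin(2*x) dx.
Apply parts again with u = sin(2*x), dv = exp(-x) dx: ∫ exp(-x)*sin(2*x) dx = -exp(-x)*sin(2*x) + 2·I. Substituting back brings back I: I = 2*exp(-x)*sin(2*x) - exp(-x)*cos(2*x) − 4·I.
Solving for I: (1 + 4)·I equals the remaining terms, so I = (1/5)·(2*exp(-x)*sin(2*x) - exp(-x)*cos(2*x)).

2*exp(-x)*sin(2*x)/5 - exp(-x)*cos(2*x)/5 + C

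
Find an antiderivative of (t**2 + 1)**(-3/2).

t/sqrt(t**2 + 1) + C

Substitute t = tan(θ), so dt = sec(θ)^2 dθ and the radical becomes sqrt(t**2 + 1) = sec(θ) by the Pythagorean identity.
Integrate the resulting trig expression in θ, then back-substitute tan(θ) = t, sec(θ) = sqrt(t**2 + 1) (absorbing any constant into C).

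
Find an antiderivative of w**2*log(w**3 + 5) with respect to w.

Let u = w**3 + 5, so du = (3*w**2) dw.
The integral becomes (1/3)·∫ log(u) du; integrate by parts with u′=log(u), dv′=du.

w**3*log(w**3 + 5)/3 - w**3/3 + 5*log(w**3 + 5)/3 + C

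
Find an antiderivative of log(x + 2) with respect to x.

Use integration by parts with u = log(x + 2), dv = dx.
Then du = 1/(x + 2) dx and v = x.

x*log(x + 2) - x + 2*log(x + 2) + C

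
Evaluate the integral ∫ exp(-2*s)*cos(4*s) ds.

exp(-2*s)*sin(4*s)/5 - exp(-2*s)*cos(4*s)/10 + C

Let I denote the integral. Integrate by parts with u = cos(4*s), dv = exp(-2*s) ds, so v = -exp(-2*s)/2: I = -exp(-2*s)*cos(4*s)/2 − 2·∫ exp(-2*s)*sin(4*s) ds.
Apply parts again with u = sin(4*s), dv = exp(-2*s) ds: ∫ exp(-2*s)*sin(4*s) ds = -exp(-2*s)*sin(4*s)/2 + 2·I. Substituting back brings back I: I = exp(-2*s)*sin(4*s) - exp(-2*s)*cos(4*s)/2 − 4·I.
Solving for I: (1 + 4)·I equals the remaining terms, so I = (1/5)·(exp(-2*s)*sin(4*s) - exp(-2*s)*cos(4*s)/2).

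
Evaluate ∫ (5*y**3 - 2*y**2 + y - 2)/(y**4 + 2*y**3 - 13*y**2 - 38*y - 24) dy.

Factor the denominator: (y - 4)*(y + 1)*(y + 2)*(y + 3).
Partial-fraction decomposition: 79/(7*(y + 3)) - 26/(3*(y + 2)) + 1/(y + 1) + 29/(21*(y - 4)).
Integrate each term: A/(y−a) contributes A·log|y−a|.

29*log(y - 4)/21 + log(y + 1) - 26*log(y + 2)/3 + 79*log(y + 3)/7 + C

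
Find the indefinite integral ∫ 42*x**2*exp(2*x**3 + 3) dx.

7*exp(2*x**3 + 3) + C

Let u = 2*x**3 + 3, so du = (6*x**2) dx.
Rewriting, the integral becomes 7·∫ e^u du = 7·e^u.
Substituting back, u = 2*x**3 + 3.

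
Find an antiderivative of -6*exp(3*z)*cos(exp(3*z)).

-2*sin(exp(3*z)) + C

Let u = exp(3*z), so du = (3*exp(3*z)) dz.
Rewriting, the integral becomes -2·∫ cos(u) du = -2·sin(u).
Substituting back, u = exp(3*z).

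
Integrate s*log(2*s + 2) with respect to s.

s**2*log(2*s + 2)/2 - s**2/4 + s/2 - log(s + 1)/2 + C

Use integration by parts with u = log(2*s + 2), dv = s ds.
Then du = 2/(2*s + 2) ds and v = s**2/2.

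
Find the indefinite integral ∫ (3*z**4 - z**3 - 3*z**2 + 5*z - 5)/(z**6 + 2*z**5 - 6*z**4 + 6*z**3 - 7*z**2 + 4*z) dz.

-5*log(z)/4 + 51*log(z - 1)/50 - 759*log(z + 4)/1700 + 23*log(z**2 + 1)/68 + 5*atan(z)/17 + 1/(10*z - 10) + C

Factor the denominator: z*(z - 1)**2*(z + 4)*(z**2 + 1).
Partial-fraction decomposition: (23*z + 10)/(34*(z**2 + 1)) - 759/(1700*(z + 4)) + 51/(50*(z - 1)) - 1/(10*(z - 1)**2) - 5/(4*z).
Integrate each term; A/(z−a) gives A·log|z−a|; the (Bz+D)/(z²+p²) term gives a log and an atan.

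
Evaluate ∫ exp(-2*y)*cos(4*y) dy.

Let I denote the integral. Integrate by parts with u = cos(4*y), dv = exp(-2*y) dy, so v = -exp(-2*y)/2: I = -exp(-2*y)*cos(4*y)/2 − 2·∫ exp(-2*y)*sin(4*y) dy.
Apply parts again with u = sin(4*y), dv = exp(-2*y) dy: ∫ exp(-2*y)*sin(4*y) dy = -exp(-2*y)*sin(4*y)/2 + 2·I. Substituting back brings back I: I = exp(-2*y)*sin(4*y) - exp(-2*y)*cos(4*y)/2 − 4·I.
Solving for I: (1 + 4)·I equals the remaining terms, so I = (1/5)·(exp(-2*y)*sin(4*y) - exp(-2*y)*cos(4*y)/2).

exp(-2*y)*sin(4*y)/5 - exp(-2*y)*cos(4*y)/10 + C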